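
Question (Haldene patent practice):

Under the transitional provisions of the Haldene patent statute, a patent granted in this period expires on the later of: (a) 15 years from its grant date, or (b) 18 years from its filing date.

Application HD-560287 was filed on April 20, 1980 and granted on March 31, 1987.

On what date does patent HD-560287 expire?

(a) grant + 15 years → 31 March 2002.
(b) filing + 18 years → 20 April 1998.
Later of the two: 31 March 2002.

2002-03-31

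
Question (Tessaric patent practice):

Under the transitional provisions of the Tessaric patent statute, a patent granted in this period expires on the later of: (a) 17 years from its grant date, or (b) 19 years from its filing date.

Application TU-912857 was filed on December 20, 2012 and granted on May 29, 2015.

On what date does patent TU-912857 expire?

(a) grant + 17 years → 29 May 2032.
(b) filing + 19 years → 20 December 2031.
Later of the two: 29 May 2032.

May 29, 2032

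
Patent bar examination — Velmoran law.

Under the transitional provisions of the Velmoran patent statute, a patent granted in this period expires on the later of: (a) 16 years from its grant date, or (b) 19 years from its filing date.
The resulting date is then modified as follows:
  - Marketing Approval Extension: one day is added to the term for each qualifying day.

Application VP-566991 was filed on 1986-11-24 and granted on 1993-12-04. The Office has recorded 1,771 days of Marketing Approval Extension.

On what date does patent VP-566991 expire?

2014-10-10

(a) grant + 16 years → 4 December 2009.
(b) filing + 19 years → 24 November 2005.
Later of the two: 4 December 2009.
Marketing Approval Extension: +1771 days → 10 October 2014.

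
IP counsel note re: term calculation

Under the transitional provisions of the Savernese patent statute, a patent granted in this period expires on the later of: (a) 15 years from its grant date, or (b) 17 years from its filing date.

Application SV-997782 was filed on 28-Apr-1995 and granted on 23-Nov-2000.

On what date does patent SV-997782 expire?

2015-11-23

(a) grant + 15 years → 23 November 2015.
(b) filing + 17 years → 28 April 2012.
Later of the two: 23 November 2015.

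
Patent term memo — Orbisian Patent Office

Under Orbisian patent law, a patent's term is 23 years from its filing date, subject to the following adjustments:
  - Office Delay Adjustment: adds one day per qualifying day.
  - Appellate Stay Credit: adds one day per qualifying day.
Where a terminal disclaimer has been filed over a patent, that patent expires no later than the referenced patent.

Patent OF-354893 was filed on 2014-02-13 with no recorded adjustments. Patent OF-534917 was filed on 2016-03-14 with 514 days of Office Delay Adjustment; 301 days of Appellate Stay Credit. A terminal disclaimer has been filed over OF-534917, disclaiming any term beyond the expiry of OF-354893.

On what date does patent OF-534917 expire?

Natural term of OF-534917:
  Base: filing + 23 years → 14 March 2039.
  Office Delay Adjustment: +514 days → 9 August 2040.
  Appellate Stay Credit: +301 days → 6 June 2041.
Expiry of referenced patent OF-354893:
  Base: filing + 23 years → 13 February 2037.
Terminal disclaimer: OF-534917 expires on the earlier of 6 June 2041 and 13 February 2037.

2037-02-13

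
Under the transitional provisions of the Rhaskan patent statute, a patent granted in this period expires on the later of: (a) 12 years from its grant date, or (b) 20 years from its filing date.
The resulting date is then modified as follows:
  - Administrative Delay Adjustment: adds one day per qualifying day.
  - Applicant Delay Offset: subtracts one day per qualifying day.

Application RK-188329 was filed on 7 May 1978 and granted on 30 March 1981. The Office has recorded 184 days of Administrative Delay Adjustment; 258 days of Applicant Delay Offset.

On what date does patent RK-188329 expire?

(a) grant + 12 years → 30 March 1993.
(b) filing + 20 years → 7 May 1998.
Later of the two: 7 May 1998.
Administrative Delay Adjustment: +184 days → 7 November 1998.
Applicant Delay Offset: −258 days → 22 February 1998.

1998-02-22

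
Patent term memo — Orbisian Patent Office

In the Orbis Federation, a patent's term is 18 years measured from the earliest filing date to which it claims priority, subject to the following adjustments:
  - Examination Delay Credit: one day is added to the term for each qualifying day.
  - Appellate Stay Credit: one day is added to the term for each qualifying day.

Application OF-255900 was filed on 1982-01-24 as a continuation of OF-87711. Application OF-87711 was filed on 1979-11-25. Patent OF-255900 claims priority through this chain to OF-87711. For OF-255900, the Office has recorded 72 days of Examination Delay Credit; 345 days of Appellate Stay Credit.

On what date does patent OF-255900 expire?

1999-01-16

Earliest priority filing: 25 November 1979.
Base term: 25 November 1979 + 18 years → 25 November 1997.
Examination Delay Credit: +72 days → 5 February 1998.
Appellate Stay Credit: +345 days → 16 January 1999.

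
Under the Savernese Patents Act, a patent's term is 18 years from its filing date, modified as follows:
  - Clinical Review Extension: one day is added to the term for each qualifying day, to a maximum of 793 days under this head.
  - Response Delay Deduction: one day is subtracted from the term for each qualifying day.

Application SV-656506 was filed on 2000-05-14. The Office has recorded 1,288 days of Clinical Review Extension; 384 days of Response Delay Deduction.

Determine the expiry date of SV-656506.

Base term: filing date + 18 years → 14 May 2018.
Clinical Review Extension: 1288 days claimed exceeds the 793-day cap, so +793 days → 15 July 2020.
Response Delay Deduction: −384 days → 27 June 2019.

2019-06-27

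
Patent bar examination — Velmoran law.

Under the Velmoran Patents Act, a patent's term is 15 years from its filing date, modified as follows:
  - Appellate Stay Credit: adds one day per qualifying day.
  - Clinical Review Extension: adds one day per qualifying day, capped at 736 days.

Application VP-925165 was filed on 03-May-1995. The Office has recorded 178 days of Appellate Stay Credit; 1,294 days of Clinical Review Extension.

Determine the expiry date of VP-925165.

Base term: filing date + 15 years → 3 May 2010.
Appellate Stay Credit: +178 days → 28 October 2010.
Clinical Review Extension: 1294 days claimed exceeds the 736-day cap, so +736 days → 2 November 2012.

November 2, 2012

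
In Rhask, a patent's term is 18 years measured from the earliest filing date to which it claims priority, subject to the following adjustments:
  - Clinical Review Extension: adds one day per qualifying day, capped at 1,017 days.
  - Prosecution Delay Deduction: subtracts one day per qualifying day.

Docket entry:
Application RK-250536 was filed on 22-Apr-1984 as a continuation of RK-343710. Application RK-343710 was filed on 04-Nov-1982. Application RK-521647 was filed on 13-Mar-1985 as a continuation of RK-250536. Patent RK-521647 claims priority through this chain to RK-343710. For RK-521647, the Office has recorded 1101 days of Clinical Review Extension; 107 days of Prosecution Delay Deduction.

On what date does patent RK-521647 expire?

Earliest priority filing: 4 November 1982.
Base term: 4 November 1982 + 18 years → 4 November 2000.
Clinical Review Extension: 1101 days claimed exceeds the 1017-day cap, so +1017 days → 18 August 2003.
Prosecution Delay Deduction: −107 days → 3 May 2003.

2003-05-03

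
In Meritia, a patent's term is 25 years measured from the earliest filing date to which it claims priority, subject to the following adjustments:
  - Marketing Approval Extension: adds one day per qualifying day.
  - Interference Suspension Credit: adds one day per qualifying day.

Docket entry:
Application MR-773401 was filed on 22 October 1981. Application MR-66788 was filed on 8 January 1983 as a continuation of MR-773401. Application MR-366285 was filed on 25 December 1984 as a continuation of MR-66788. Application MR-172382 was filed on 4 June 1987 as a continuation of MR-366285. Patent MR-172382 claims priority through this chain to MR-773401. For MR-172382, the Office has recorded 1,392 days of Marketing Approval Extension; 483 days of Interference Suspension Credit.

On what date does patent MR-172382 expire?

2011-12-10

Earliest priority filing: 22 October 1981.
Base term: 22 October 1981 + 25 years → 22 October 2006.
Marketing Approval Extension: +1392 days → 14 August 2010.
Interference Suspension Credit: +483 days → 10 December 2011.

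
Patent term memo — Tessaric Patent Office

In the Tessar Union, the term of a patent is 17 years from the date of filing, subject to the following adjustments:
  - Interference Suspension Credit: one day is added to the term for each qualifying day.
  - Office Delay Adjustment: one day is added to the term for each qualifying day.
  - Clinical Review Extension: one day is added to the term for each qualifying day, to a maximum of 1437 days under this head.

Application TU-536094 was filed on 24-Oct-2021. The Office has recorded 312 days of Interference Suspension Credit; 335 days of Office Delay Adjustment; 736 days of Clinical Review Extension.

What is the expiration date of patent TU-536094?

Base term: filing date + 17 years → 24 October 2038.
Interference Suspension Credit: +312 days → 1 September 2039.
Office Delay Adjustment: +335 days → 1 August 2040.
Clinical Review Extension: 736 days (within the 1437-day cap) → +736 days → 7 August 2042.

August 7, 2042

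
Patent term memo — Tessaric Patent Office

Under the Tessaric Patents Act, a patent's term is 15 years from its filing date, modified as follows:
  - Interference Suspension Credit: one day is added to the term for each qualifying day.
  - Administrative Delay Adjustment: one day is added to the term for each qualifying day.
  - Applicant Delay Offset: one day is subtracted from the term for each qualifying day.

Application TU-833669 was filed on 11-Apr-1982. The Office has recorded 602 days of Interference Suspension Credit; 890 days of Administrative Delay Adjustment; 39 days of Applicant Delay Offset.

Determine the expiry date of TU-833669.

2001-04-03

Base term: filing date + 15 years → 11 April 1997.
Interference Suspension Credit: +602 days → 4 December 1998.
Administrative Delay Adjustment: +890 days → 12 May 2001.
Applicant Delay Offset: −39 days → 3 April 2001.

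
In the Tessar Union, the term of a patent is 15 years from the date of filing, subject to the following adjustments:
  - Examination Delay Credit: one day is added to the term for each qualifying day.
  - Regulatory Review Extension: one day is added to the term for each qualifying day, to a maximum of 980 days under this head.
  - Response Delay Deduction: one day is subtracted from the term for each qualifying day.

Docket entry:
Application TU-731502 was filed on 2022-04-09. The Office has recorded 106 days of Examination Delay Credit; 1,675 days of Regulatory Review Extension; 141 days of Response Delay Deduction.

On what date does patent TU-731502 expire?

November 10, 2039

Base term: filing date + 15 years → 9 April 2037.
Examination Delay Credit: +106 days → 24 July 2037.
Regulatory Review Extension: 1675 days claimed exceeds the 980-day cap, so +980 days → 30 March 2040.
Response Delay Deduction: −141 days → 10 November 2039.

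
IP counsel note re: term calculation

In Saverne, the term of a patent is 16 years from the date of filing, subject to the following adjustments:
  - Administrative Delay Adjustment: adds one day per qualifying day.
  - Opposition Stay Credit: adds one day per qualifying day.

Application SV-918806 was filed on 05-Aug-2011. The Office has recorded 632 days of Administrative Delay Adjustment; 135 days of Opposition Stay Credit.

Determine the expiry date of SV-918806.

September 10, 2029

Base term: filing date + 16 years → 5 August 2027.
Administrative Delay Adjustment: +632 days → 28 April 2029.
Opposition Stay Credit: +135 days → 10 September 2029.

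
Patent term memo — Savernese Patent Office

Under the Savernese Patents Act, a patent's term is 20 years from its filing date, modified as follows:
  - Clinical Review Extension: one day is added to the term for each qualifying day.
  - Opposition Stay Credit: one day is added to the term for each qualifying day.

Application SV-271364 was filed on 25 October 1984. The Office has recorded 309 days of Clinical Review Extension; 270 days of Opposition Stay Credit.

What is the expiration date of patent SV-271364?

Base term: filing date + 20 years → 25 October 2004.
Clinical Review Extension: +309 days → 30 August 2005.
Opposition Stay Credit: +270 days → 27 May 2006.

May 27, 2006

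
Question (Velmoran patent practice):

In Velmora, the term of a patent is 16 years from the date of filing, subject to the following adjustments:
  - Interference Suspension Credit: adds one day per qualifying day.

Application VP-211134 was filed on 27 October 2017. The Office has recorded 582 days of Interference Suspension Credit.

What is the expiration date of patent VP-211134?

Base term: filing date + 16 years → 27 October 2033.
Interference Suspension Credit: +582 days → 1 June 2035.

June 1, 2035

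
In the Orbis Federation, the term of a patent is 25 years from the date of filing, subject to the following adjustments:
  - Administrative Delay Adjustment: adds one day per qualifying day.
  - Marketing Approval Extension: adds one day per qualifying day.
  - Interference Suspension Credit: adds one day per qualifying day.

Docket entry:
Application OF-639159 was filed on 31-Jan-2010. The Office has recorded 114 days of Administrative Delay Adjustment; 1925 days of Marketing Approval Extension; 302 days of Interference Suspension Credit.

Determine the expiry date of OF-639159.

June 29, 2041

Base term: filing date + 25 years → 31 January 2035.
Administrative Delay Adjustment: +114 days → 25 May 2035.
Marketing Approval Extension: +1925 days → 31 August 2040.
Interference Suspension Credit: +302 days → 29 June 2041.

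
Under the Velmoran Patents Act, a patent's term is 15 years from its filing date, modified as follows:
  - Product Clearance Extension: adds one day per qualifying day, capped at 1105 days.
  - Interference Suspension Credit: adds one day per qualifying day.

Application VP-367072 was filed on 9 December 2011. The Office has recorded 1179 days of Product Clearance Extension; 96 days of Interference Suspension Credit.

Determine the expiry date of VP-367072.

March 24, 2030

Base term: filing date + 15 years → 9 December 2026.
Product Clearance Extension: 1179 days claimed exceeds the 1105-day cap, so +1105 days → 18 December 2029.
Interference Suspension Credit: +96 days → 24 March 2030.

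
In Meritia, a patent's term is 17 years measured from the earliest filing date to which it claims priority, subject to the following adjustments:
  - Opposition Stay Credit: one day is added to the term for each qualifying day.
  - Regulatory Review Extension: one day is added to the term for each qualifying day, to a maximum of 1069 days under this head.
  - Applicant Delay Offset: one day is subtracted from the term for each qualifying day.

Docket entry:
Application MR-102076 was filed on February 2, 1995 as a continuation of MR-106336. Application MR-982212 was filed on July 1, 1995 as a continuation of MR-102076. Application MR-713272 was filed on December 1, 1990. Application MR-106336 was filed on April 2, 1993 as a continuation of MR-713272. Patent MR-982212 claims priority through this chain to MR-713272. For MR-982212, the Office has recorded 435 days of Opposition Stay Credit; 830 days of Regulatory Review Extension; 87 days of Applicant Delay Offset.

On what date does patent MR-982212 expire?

2011-02-21

Earliest priority filing: 1 December 1990.
Base term: 1 December 1990 + 17 years → 1 December 2007.
Opposition Stay Credit: +435 days → 8 February 2009.
Regulatory Review Extension: 830 days (within the 1069-day cap) → +830 days → 19 May 2011.
Applicant Delay Offset: −87 days → 21 February 2011.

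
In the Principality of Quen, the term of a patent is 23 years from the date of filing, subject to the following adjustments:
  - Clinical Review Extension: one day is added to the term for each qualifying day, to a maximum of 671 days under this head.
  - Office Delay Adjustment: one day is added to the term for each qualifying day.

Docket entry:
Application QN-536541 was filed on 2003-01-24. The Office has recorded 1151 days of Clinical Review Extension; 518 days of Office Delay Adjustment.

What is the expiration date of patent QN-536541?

Base term: filing date + 23 years → 24 January 2026.
Clinical Review Extension: 1151 days claimed exceeds the 671-day cap, so +671 days → 26 November 2027.
Office Delay Adjustment: +518 days → 27 April 2029.

2029-04-27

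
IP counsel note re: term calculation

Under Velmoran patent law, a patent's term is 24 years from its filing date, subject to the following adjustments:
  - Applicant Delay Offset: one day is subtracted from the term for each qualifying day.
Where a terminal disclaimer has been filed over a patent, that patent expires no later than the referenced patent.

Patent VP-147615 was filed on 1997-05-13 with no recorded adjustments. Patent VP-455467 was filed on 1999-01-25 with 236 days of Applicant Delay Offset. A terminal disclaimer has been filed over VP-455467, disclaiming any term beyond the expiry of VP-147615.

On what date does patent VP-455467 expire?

Natural term of VP-455467:
  Base: filing + 24 years → 25 January 2023.
  Applicant Delay Offset: −236 days → 3 June 2022.
Expiry of referenced patent VP-147615:
  Base: filing + 24 years → 13 May 2021.
Terminal disclaimer: VP-455467 expires on the earlier of 3 June 2022 and 13 May 2021.

May 13, 2021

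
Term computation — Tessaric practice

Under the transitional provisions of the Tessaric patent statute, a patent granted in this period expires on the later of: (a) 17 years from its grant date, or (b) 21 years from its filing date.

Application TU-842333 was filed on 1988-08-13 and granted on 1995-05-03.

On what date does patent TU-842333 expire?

(a) grant + 17 years → 3 May 2012.
(b) filing + 21 years → 13 August 2009.
Later of the two: 3 May 2012.

2012-05-03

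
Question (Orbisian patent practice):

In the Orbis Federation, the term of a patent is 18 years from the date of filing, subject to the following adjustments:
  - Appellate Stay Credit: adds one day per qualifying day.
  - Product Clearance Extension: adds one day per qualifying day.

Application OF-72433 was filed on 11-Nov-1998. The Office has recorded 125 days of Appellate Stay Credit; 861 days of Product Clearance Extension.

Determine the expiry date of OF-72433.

July 25, 2019

Base term: filing date + 18 years → 11 November 2016.
Appellate Stay Credit: +125 days → 16 March 2017.
Product Clearance Extension: +861 days → 25 July 2019.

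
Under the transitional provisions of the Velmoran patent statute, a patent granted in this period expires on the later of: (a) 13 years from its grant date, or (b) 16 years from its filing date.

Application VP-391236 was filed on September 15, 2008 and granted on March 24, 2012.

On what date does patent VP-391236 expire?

(a) grant + 13 years → 24 March 2025.
(b) filing + 16 years → 15 September 2024.
Later of the two: 24 March 2025.

2025-03-24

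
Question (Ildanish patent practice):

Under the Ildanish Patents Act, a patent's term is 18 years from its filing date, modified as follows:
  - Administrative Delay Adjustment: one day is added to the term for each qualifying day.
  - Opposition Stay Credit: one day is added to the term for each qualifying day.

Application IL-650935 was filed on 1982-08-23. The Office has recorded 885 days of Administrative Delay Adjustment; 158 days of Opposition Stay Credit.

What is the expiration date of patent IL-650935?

July 2, 2003

Base term: filing date + 18 years → 23 August 2000.
Administrative Delay Adjustment: +885 days → 25 January 2003.
Opposition Stay Credit: +158 days → 2 July 2003.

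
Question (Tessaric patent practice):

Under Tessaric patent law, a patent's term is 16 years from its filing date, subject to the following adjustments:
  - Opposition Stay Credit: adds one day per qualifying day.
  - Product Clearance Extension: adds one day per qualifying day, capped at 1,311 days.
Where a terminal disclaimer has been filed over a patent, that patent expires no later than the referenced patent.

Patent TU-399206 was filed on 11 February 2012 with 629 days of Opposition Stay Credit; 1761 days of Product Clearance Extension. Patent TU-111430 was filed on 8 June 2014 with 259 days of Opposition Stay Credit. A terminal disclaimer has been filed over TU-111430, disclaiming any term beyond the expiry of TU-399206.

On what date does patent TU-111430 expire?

Natural term of TU-111430:
  Base: filing + 16 years → 8 June 2030.
  Opposition Stay Credit: +259 days → 22 February 2031.
Expiry of referenced patent TU-399206:
  Base: filing + 16 years → 11 February 2028.
  Opposition Stay Credit: +629 days → 1 November 2029.
  Product Clearance Extension: 1761 days claimed exceeds the 1311-day cap, so +1311 days → 4 June 2033.
Terminal disclaimer: TU-111430 expires on the earlier of 22 February 2031 and 4 June 2033.

February 22, 2031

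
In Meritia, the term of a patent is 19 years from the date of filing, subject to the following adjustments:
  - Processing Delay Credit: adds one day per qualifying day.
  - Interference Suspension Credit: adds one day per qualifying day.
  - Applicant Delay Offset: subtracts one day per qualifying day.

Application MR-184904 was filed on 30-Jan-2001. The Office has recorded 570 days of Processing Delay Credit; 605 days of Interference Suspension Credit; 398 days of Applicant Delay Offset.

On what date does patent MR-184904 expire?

Base term: filing date + 19 years → 30 January 2020.
Processing Delay Credit: +570 days → 22 August 2021.
Interference Suspension Credit: +605 days → 19 April 2023.
Applicant Delay Offset: −398 days → 17 March 2022.

March 17, 2022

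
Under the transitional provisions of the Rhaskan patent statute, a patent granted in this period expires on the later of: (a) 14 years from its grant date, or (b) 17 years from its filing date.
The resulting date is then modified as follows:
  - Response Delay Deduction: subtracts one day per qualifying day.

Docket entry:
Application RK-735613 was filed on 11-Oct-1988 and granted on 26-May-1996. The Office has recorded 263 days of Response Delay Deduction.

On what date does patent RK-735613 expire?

2009-09-05

(a) grant + 14 years → 26 May 2010.
(b) filing + 17 years → 11 October 2005.
Later of the two: 26 May 2010.
Response Delay Deduction: −263 days → 5 September 2009.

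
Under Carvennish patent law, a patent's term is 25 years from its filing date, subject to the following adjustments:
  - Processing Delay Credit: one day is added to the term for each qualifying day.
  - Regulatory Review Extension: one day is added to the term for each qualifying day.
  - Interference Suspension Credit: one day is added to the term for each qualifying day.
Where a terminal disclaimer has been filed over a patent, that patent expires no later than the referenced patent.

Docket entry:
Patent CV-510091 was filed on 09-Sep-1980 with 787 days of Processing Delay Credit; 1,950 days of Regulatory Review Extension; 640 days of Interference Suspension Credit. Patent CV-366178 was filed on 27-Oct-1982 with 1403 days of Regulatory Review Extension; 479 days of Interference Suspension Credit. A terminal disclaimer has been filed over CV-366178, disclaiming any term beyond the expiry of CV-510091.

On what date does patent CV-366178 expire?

2012-12-21

Natural term of CV-366178:
  Base: filing + 25 years → 27 October 2007.
  Regulatory Review Extension: +1403 days → 30 August 2011.
  Interference Suspension Credit: +479 days → 21 December 2012.
Expiry of referenced patent CV-510091:
  Base: filing + 25 years → 9 September 2005.
  Processing Delay Credit: +787 days → 5 November 2007.
  Regulatory Review Extension: +1950 days → 8 March 2013.
  Interference Suspension Credit: +640 days → 8 December 2014.
Terminal disclaimer: CV-366178 expires on the earlier of 21 December 2012 and 8 December 2014.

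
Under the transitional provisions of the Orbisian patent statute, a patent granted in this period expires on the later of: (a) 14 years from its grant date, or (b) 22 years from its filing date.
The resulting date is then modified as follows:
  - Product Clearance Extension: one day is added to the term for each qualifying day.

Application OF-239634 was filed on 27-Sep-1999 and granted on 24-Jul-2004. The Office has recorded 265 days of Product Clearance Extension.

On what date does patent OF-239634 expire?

(a) grant + 14 years → 24 July 2018.
(b) filing + 22 years → 27 September 2021.
Later of the two: 27 September 2021.
Product Clearance Extension: +265 days → 19 June 2022.

2022-06-19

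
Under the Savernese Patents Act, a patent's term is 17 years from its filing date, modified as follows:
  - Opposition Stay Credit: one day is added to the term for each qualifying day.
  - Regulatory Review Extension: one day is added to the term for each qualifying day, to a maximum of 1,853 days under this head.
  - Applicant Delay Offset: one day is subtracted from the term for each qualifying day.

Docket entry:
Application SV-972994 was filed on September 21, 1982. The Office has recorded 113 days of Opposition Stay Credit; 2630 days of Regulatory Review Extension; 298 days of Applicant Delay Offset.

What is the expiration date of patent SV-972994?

Base term: filing date + 17 years → 21 September 1999.
Opposition Stay Credit: +113 days → 12 January 2000.
Regulatory Review Extension: 2630 days claimed exceeds the 1853-day cap, so +1853 days → 7 February 2005.
Applicant Delay Offset: −298 days → 15 April 2004.

2004-04-15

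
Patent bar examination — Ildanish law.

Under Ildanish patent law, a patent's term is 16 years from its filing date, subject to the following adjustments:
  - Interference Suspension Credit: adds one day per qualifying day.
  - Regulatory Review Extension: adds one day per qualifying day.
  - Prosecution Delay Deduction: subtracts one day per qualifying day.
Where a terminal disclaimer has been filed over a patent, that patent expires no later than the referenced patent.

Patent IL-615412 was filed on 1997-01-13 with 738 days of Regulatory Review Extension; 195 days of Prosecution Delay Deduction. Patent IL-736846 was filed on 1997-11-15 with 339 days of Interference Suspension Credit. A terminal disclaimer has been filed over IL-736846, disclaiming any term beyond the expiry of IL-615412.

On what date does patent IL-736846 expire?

Natural term of IL-736846:
  Base: filing + 16 years → 15 November 2013.
  Interference Suspension Credit: +339 days → 20 October 2014.
Expiry of referenced patent IL-615412:
  Base: filing + 16 years → 13 January 2013.
  Regulatory Review Extension: +738 days → 21 January 2015.
  Prosecution Delay Deduction: −195 days → 10 July 2014.
Terminal disclaimer: IL-736846 expires on the earlier of 20 October 2014 and 10 July 2014.

July 10, 2014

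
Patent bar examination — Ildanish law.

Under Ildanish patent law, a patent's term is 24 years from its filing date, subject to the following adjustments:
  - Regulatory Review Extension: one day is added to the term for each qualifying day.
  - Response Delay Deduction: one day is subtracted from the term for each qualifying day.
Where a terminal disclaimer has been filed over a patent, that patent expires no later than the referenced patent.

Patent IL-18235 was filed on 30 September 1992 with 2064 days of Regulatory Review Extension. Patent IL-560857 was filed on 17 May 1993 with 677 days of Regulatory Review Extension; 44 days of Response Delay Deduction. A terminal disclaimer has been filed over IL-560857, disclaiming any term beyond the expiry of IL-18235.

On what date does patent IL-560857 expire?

2019-02-09

Natural term of IL-560857:
  Base: filing + 24 years → 17 May 2017.
  Regulatory Review Extension: +677 days → 25 March 2019.
  Response Delay Deduction: −44 days → 9 February 2019.
Expiry of referenced patent IL-18235:
  Base: filing + 24 years → 30 September 2016.
  Regulatory Review Extension: +2064 days → 26 May 2022.
Terminal disclaimer: IL-560857 expires on the earlier of 9 February 2019 and 26 May 2022.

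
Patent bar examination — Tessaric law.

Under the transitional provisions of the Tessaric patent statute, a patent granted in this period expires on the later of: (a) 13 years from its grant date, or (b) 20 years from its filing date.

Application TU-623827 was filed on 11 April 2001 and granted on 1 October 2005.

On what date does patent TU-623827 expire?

2021-04-11

(a) grant + 13 years → 1 October 2018.
(b) filing + 20 years → 11 April 2021.
Later of the two: 11 April 2021.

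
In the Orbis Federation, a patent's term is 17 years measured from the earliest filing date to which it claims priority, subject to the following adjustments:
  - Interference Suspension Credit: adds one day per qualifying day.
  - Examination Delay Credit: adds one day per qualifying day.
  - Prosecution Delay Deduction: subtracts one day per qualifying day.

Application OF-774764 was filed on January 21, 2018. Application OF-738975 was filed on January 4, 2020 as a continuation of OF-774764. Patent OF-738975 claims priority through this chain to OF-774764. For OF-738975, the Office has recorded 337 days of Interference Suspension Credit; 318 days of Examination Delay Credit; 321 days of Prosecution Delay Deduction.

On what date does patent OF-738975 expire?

Earliest priority filing: 21 January 2018.
Base term: 21 January 2018 + 17 years → 21 January 2035.
Interference Suspension Credit: +337 days → 24 December 2035.
Examination Delay Credit: +318 days → 6 November 2036.
Prosecution Delay Deduction: −321 days → 21 December 2035.

December 21, 2035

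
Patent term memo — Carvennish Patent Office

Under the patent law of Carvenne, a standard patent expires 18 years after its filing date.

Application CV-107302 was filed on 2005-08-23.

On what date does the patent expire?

August 23, 2023

Filing date + 18 years → 23 August 2023.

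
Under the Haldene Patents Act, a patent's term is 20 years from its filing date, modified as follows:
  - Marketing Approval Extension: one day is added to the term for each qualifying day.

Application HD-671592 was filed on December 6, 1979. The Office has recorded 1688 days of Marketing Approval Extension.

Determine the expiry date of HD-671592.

July 20, 2004

Base term: filing date + 20 years → 6 December 1999.
Marketing Approval Extension: +1688 days → 20 July 2004.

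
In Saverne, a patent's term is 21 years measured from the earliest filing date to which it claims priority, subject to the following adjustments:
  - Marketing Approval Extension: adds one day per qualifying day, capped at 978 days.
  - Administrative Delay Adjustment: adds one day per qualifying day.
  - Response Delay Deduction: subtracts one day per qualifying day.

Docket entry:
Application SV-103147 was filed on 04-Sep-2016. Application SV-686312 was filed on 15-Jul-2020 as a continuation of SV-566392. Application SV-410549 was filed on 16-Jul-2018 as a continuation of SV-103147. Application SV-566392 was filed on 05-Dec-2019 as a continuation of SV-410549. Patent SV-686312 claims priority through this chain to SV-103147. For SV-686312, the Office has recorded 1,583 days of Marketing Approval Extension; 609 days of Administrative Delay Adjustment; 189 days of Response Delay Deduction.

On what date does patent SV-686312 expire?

July 3, 2041

Earliest priority filing: 4 September 2016.
Base term: 4 September 2016 + 21 years → 4 September 2037.
Marketing Approval Extension: 1583 days claimed exceeds the 978-day cap, so +978 days → 9 May 2040.
Administrative Delay Adjustment: +609 days → 8 January 2042.
Response Delay Deduction: −189 days → 3 July 2041.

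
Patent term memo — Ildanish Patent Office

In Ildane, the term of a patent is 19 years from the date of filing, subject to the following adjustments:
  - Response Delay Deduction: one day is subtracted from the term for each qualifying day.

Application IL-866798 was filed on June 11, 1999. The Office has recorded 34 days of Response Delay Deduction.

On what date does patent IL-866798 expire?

Base term: filing date + 19 years → 11 June 2018.
Response Delay Deduction: −34 days → 8 May 2018.

May 8, 2018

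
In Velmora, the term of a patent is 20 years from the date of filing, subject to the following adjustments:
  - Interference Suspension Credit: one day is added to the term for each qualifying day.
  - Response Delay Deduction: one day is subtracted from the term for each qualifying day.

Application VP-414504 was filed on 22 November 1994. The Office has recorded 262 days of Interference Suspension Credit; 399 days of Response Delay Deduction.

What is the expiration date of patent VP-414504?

Base term: filing date + 20 years → 22 November 2014.
Interference Suspension Credit: +262 days → 11 August 2015.
Response Delay Deduction: −399 days → 8 July 2014.

2014-07-08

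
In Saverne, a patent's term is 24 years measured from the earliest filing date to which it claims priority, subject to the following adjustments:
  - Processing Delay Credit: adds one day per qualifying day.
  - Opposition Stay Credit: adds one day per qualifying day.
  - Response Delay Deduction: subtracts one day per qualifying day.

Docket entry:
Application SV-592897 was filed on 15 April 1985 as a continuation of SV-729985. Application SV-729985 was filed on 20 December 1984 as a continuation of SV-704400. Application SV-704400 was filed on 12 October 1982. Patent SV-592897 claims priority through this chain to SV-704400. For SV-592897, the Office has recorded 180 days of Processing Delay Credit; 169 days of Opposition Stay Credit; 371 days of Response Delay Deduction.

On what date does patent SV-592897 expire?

Earliest priority filing: 12 October 1982.
Base term: 12 October 1982 + 24 years → 12 October 2006.
Processing Delay Credit: +180 days → 10 April 2007.
Opposition Stay Credit: +169 days → 26 September 2007.
Response Delay Deduction: −371 days → 20 September 2006.

2006-09-20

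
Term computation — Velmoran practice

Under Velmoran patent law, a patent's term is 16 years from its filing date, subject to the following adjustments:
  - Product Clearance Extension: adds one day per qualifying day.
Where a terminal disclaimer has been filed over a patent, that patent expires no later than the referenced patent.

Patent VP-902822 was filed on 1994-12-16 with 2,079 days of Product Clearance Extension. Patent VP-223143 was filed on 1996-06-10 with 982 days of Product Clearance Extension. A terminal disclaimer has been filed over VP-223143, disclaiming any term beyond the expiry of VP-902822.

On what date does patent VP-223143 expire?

Natural term of VP-223143:
  Base: filing + 16 years → 10 June 2012.
  Product Clearance Extension: +982 days → 17 February 2015.
Expiry of referenced patent VP-902822:
  Base: filing + 16 years → 16 December 2010.
  Product Clearance Extension: +2079 days → 25 August 2016.
Terminal disclaimer: VP-223143 expires on the earlier of 17 February 2015 and 25 August 2016.

2015-02-17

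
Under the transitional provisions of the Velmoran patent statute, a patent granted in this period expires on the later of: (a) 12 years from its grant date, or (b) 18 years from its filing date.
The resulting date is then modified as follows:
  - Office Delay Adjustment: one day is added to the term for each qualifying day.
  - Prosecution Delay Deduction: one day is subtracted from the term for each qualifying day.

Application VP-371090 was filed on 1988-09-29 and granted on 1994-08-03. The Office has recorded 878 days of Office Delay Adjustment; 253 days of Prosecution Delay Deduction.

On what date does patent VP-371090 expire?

(a) grant + 12 years → 3 August 2006.
(b) filing + 18 years → 29 September 2006.
Later of the two: 29 September 2006.
Office Delay Adjustment: +878 days → 23 February 2009.
Prosecution Delay Deduction: −253 days → 15 June 2008.

2008-06-15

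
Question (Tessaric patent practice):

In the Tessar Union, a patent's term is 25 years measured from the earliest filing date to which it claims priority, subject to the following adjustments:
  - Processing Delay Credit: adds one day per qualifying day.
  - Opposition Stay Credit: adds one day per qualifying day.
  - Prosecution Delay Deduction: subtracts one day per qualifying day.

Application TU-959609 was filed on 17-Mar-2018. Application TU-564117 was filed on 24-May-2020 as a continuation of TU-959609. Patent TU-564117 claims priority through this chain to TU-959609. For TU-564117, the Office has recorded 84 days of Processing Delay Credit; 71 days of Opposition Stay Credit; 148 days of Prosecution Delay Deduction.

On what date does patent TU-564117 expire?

Earliest priority filing: 17 March 2018.
Base term: 17 March 2018 + 25 years → 17 March 2043.
Processing Delay Credit: +84 days → 9 June 2043.
Opposition Stay Credit: +71 days → 19 August 2043.
Prosecution Delay Deduction: −148 days → 24 March 2043.

2043-03-24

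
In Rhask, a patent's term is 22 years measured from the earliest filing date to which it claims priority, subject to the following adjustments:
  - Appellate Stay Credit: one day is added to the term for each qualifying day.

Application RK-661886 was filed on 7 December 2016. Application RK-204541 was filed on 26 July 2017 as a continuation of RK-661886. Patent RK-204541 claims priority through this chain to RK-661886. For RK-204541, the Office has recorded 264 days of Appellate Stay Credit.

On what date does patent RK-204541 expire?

2039-08-28

Earliest priority filing: 7 December 2016.
Base term: 7 December 2016 + 22 years → 7 December 2038.
Appellate Stay Credit: +264 days → 28 August 2039.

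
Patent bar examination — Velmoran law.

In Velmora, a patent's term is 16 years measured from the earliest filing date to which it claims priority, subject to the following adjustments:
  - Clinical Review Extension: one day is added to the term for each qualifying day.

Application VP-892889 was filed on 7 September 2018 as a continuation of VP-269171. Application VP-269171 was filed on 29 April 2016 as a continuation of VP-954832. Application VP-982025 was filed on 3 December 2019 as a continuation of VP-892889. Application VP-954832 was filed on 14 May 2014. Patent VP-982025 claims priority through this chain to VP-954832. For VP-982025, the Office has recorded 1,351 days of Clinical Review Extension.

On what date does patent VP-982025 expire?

2034-01-24

Earliest priority filing: 14 May 2014.
Base term: 14 May 2014 + 16 years → 14 May 2030.
Clinical Review Extension: +1351 days → 24 January 2034.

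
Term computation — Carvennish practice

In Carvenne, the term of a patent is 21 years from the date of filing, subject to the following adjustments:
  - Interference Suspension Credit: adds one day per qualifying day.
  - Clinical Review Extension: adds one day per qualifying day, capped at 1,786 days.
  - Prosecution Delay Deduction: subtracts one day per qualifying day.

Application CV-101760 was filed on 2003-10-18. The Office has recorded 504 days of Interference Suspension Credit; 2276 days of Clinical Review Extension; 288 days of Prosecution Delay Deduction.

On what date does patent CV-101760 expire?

2030-04-12

Base term: filing date + 21 years → 18 October 2024.
Interference Suspension Credit: +504 days → 6 March 2026.
Clinical Review Extension: 2276 days claimed exceeds the 1786-day cap, so +1786 days → 25 January 2031.
Prosecution Delay Deduction: −288 days → 12 April 2030.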